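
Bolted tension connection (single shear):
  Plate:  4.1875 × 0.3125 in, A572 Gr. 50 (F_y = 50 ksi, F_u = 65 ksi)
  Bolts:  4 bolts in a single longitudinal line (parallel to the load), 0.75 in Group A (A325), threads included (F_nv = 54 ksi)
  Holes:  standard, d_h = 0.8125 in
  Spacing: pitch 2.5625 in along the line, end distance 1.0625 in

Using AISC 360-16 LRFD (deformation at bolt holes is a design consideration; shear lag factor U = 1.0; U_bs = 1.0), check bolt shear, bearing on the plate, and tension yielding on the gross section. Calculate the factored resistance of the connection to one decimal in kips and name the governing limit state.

58.9 kips (gross-section yield governs)

Bolt shear: A_b = π(0.75)²/4 = 0.44179 in². φR_n = 0.75 × 54 × 0.44179 × 4 × 1 = 71.6 kips.
Bearing (0.3125 in plate, F_u = 65 ksi): end bolts L_c = 1.0625 − 0.8125/2 = 0.65625, R_n = min(1.2×0.65625×0.3125×65, 2.4×0.75×0.3125×65) = 15.996 kips/bolt; interior L_c = 2.5625 − 0.8125 = 1.75, R_n = 36.563 kips/bolt. φR_n = 0.75 × (1×15.996 + 3×36.563) = 94.3 kips.
Tension yield (gross): A_g = 4.1875×0.3125 = 1.3086 in². φR_n = 0.90 × 50 × 1.3086 = 58.9 kips.
Governing: min(71.6, 94.3, 58.9) = 58.9 kips → gross-section yield.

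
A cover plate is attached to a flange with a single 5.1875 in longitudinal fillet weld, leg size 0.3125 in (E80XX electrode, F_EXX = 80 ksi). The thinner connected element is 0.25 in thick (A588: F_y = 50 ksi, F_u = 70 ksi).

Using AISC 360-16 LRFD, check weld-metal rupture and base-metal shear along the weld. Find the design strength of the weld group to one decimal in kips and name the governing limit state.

38.9 kips (base-metal shear governs)

Weld metal: throat = 0.707×0.3125 = 0.22094 in, L = 5.1875 in. φR_n = 0.75 × 0.6 × 80 × 0.22094 × 5.1875 = 41.3 kips.
Base metal shear (0.25 in plate): yield φR_n = 1.0×0.6×50×0.25×5.1875 = 38.9 kips; rupture φR_n = 0.75×0.6×70×0.25×5.1875 = 40.9 kips; take 38.9 kips (yield).
Governing: min(41.3, 38.9) = 38.9 kips → base-metal shear.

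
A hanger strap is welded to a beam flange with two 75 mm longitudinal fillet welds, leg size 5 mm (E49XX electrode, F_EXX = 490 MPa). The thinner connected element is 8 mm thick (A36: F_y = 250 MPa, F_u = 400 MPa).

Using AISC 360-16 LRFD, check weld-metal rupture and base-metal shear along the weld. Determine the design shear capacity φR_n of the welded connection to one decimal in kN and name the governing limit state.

116.9 kN (weld metal governs)

Weld metal: throat = 0.707×5 = 3.535 mm, L = 2×75 = 150 mm. φR_n = 0.75 × 0.6 × 490 × 3.535 × 150 = 116.9 kN.
Base metal shear (8 mm plate): yield φR_n = 1.0×0.6×250×8×150 = 180.0 kN; rupture φR_n = 0.75×0.6×400×8×150 = 216.0 kN; take 180.0 kN (yield).
Governing: min(116.9, 180.0) = 116.9 kN → weld metal.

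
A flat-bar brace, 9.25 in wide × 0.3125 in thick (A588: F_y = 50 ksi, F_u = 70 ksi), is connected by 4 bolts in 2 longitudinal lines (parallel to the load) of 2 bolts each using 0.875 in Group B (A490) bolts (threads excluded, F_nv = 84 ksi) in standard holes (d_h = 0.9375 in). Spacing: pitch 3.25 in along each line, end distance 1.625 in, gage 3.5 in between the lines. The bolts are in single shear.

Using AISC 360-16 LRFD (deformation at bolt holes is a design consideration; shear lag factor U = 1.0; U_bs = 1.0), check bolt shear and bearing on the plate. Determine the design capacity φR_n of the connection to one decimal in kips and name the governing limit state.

114.4 kips (bearing governs)

Bolt shear: A_b = π(0.875)²/4 = 0.60132 in². φR_n = 0.75 × 84 × 0.60132 × 4 × 1 = 151.5 kips.
Bearing (0.3125 in plate, F_u = 70 ksi): end bolts L_c = 1.625 − 0.9375/2 = 1.15625, R_n = min(1.2×1.15625×0.3125×70, 2.4×0.875×0.3125×70) = 30.352 kips/bolt; interior L_c = 3.25 − 0.9375 = 2.3125, R_n = 45.938 kips/bolt. φR_n = 0.75 × (2×30.352 + 2×45.938) = 114.4 kips.
Governing: min(151.5, 114.4) = 114.4 kips → bearing.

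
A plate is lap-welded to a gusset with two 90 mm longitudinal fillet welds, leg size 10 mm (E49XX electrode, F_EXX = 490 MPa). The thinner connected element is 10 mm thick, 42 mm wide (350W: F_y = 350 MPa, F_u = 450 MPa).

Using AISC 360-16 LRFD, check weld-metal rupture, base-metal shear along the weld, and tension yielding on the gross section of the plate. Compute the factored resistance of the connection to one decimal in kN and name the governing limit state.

132.3 kN (gross-section yield governs)

Weld metal: throat = 0.707×10 = 7.07 mm, L = 2×90 = 180 mm. φR_n = 0.75 × 0.6 × 490 × 7.07 × 180 = 280.6 kN.
Base metal shear (10 mm plate): yield φR_n = 1.0×0.6×350×10×180 = 378.0 kN; rupture φR_n = 0.75×0.6×450×10×180 = 364.5 kN; take 364.5 kN (rupture).
Tension yield (gross): A_g = 42×10 = 420 mm². φR_n = 0.90 × 350 × 420 = 132.3 kN.
Governing: min(280.6, 364.5, 132.3) = 132.3 kN → gross-section yield.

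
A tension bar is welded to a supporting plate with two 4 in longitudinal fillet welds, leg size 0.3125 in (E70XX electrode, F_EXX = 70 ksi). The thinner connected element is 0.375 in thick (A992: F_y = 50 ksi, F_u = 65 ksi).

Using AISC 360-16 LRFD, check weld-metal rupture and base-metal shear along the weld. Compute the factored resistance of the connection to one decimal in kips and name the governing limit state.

55.7 kips (weld metal governs)

Weld metal: throat = 0.707×0.3125 = 0.22094 in, L = 2×4 = 8 in. φR_n = 0.75 × 0.6 × 70 × 0.22094 × 8 = 55.7 kips.
Base metal shear (0.375 in plate): yield φR_n = 1.0×0.6×50×0.375×8 = 90.0 kips; rupture φR_n = 0.75×0.6×65×0.375×8 = 87.8 kips; take 87.8 kips (rupture).
Governing: min(55.7, 87.8) = 55.7 kips → weld metal.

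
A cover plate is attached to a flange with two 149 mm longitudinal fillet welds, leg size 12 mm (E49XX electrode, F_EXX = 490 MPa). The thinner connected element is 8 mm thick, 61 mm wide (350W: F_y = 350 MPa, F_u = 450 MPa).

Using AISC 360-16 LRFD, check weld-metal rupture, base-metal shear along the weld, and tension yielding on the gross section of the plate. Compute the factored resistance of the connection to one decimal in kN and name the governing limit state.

Weld metal: throat = 0.707×12 = 8.484 mm, L = 2×149 = 298 mm. φR_n = 0.75 × 0.6 × 490 × 8.484 × 298 = 557.5 kN.
Base metal shear (8 mm plate): yield φR_n = 1.0×0.6×350×8×298 = 500.6 kN; rupture φR_n = 0.75×0.6×450×8×298 = 482.8 kN; take 482.8 kN (rupture).
Tension yield (gross): A_g = 61×8 = 488 mm². φR_n = 0.90 × 350 × 488 = 153.7 kN.
Governing: min(557.5, 482.8, 153.7) = 153.7 kN → gross-section yield.

153.7 kN (gross-section yield governs)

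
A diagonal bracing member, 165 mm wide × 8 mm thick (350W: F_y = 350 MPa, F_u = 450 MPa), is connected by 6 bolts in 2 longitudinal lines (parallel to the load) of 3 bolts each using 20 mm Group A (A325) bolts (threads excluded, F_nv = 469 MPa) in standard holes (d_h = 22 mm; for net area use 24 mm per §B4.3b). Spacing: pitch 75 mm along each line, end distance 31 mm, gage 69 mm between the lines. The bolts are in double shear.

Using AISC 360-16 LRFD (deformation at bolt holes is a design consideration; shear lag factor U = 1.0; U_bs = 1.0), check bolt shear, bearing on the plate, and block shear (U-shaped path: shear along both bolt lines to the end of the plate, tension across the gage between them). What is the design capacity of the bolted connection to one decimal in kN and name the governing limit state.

513.5 kN (block shear governs)

Bolt shear: A_b = π(20)²/4 = 314.16 mm². φR_n = 0.75 × 469 × 314.16 × 6 × 2 = 1326.1 kN.
Bearing (8 mm plate, F_u = 450 MPa): end bolts L_c = 31 − 22/2 = 20, R_n = min(1.2×20×8×450, 2.4×20×8×450) = 86.4 kN/bolt; interior L_c = 75 − 22 = 53, R_n = 172.8 kN/bolt. φR_n = 0.75 × (2×86.4 + 4×172.8) = 648.0 kN.
Block shear: shear path 2×[31+2×75] = 2×181 mm, A_gv = 2896, A_nv = 2×(181 − 2.5×24)×8 = 1936 mm²; tension across gage: (69 − 1×24)×8 = 360 mm². R_n = min(0.6×450×1936, 0.6×350×2896) + 1.0×450×360 = min(522.72, 608.16) + 162 = 684.72 kN. φR_n = 0.75 × 684.72 = 513.5 kN.
Governing: min(1326.1, 648.0, 513.5) = 513.5 kN → block shear.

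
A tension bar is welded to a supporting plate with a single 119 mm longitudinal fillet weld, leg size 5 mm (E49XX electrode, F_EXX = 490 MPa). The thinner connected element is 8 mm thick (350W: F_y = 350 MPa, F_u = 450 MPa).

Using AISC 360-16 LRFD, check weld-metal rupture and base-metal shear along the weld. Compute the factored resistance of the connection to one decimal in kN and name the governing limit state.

Weld metal: throat = 0.707×5 = 3.535 mm, L = 119 mm. φR_n = 0.75 × 0.6 × 490 × 3.535 × 119 = 92.8 kN.
Base metal shear (8 mm plate): yield φR_n = 1.0×0.6×350×8×119 = 199.9 kN; rupture φR_n = 0.75×0.6×450×8×119 = 192.8 kN; take 192.8 kN (rupture).
Governing: min(92.8, 192.8) = 92.8 kN → weld metal.

92.8 kN (weld metal governs)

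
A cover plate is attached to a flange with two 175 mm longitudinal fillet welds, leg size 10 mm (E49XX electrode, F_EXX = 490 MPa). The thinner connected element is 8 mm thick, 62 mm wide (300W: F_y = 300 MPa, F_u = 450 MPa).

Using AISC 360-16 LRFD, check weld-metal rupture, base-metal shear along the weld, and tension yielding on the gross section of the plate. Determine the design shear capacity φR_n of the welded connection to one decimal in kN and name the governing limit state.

Weld metal: throat = 0.707×10 = 7.07 mm, L = 2×175 = 350 mm. φR_n = 0.75 × 0.6 × 490 × 7.07 × 350 = 545.6 kN.
Base metal shear (8 mm plate): yield φR_n = 1.0×0.6×300×8×350 = 504.0 kN; rupture φR_n = 0.75×0.6×450×8×350 = 567.0 kN; take 504.0 kN (yield).
Tension yield (gross): A_g = 62×8 = 496 mm². φR_n = 0.90 × 300 × 496 = 133.9 kN.
Governing: min(545.6, 504.0, 133.9) = 133.9 kN → gross-section yield.

133.9 kN (gross-section yield governs)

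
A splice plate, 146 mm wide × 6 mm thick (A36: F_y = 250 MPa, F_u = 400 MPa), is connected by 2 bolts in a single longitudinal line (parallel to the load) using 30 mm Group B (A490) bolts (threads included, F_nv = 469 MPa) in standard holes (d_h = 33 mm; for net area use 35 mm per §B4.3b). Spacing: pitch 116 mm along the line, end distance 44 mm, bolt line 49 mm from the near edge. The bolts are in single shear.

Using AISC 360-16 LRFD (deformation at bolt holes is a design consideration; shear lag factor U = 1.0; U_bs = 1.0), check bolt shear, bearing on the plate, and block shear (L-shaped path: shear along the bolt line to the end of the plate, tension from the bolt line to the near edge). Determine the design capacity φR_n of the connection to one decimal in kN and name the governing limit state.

Bolt shear: A_b = π(30)²/4 = 706.86 mm². φR_n = 0.75 × 469 × 706.86 × 2 × 1 = 497.3 kN.
Bearing (6 mm plate, F_u = 400 MPa): end bolts L_c = 44 − 33/2 = 27.5, R_n = min(1.2×27.5×6×400, 2.4×30×6×400) = 79.2 kN/bolt; interior L_c = 116 − 33 = 83, R_n = 172.8 kN/bolt. φR_n = 0.75 × (1×79.2 + 1×172.8) = 189.0 kN.
Block shear: shear path 1×[44+1×116] = 1×160 mm, A_gv = 960, A_nv = 1×(160 − 1.5×35)×6 = 645 mm²; tension to near edge: (49 − 0.5×35)×6 = 189 mm². R_n = min(0.6×400×645, 0.6×250×960) + 1.0×400×189 = min(154.8, 144) + 75.6 = 219.6 kN. φR_n = 0.75 × 219.6 = 164.7 kN.
Governing: min(497.3, 189.0, 164.7) = 164.7 kN → block shear.

164.7 kN (block shear governs)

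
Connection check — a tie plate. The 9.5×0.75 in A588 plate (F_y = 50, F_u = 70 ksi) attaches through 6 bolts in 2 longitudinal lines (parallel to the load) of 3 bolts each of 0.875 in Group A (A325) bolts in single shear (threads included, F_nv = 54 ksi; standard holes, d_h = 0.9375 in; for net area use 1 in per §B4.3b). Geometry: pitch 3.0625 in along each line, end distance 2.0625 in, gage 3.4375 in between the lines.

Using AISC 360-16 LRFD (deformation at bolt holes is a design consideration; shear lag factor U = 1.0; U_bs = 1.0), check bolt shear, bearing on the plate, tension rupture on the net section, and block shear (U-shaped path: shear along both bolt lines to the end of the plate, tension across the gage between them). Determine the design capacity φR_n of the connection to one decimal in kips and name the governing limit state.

Bolt shear: A_b = π(0.875)²/4 = 0.60132 in². φR_n = 0.75 × 54 × 0.60132 × 6 × 1 = 146.1 kips.
Bearing (0.75 in plate, F_u = 70 ksi): end bolts L_c = 2.0625 − 0.9375/2 = 1.59375, R_n = min(1.2×1.59375×0.75×70, 2.4×0.875×0.75×70) = 100.41 kips/bolt; interior L_c = 3.0625 − 0.9375 = 2.125, R_n = 110.25 kips/bolt. φR_n = 0.75 × (2×100.41 + 4×110.25) = 481.4 kips.
Tension rupture (net): A_n = (9.5 − 2×1)×0.75 = 5.625 in² (U = 1.0, A_e = A_n). φR_n = 0.75 × 70 × 5.625 = 295.3 kips.
Block shear: shear path 2×[2.0625+2×3.0625] = 2×8.1875 in, A_gv = 12.281, A_nv = 2×(8.1875 − 2.5×1)×0.75 = 8.5313 in²; tension across gage: (3.4375 − 1×1)×0.75 = 1.8281 in². R_n = min(0.6×70×8.5313, 0.6×50×12.281) + 1.0×70×1.8281 = min(358.31, 368.43) + 127.97 = 486.28 kips. φR_n = 0.75 × 486.28 = 364.7 kips.
Governing: min(146.1, 481.4, 295.3, 364.7) = 146.1 kips → bolt shear.

146.1 kips (bolt shear governs)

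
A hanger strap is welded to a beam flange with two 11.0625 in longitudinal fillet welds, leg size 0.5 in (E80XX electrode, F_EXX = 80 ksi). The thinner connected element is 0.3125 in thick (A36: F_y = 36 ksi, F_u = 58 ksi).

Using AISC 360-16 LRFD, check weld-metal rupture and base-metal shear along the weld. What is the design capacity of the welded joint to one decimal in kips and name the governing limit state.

Weld metal: throat = 0.707×0.5 = 0.3535 in, L = 2×11.0625 = 22.125 in. φR_n = 0.75 × 0.6 × 80 × 0.3535 × 22.125 = 281.6 kips.
Base metal shear (0.3125 in plate): yield φR_n = 1.0×0.6×36×0.3125×22.125 = 149.3 kips; rupture φR_n = 0.75×0.6×58×0.3125×22.125 = 180.5 kips; take 149.3 kips (yield).
Governing: min(281.6, 149.3) = 149.3 kips → base-metal shear.

149.3 kips (base-metal shear governs)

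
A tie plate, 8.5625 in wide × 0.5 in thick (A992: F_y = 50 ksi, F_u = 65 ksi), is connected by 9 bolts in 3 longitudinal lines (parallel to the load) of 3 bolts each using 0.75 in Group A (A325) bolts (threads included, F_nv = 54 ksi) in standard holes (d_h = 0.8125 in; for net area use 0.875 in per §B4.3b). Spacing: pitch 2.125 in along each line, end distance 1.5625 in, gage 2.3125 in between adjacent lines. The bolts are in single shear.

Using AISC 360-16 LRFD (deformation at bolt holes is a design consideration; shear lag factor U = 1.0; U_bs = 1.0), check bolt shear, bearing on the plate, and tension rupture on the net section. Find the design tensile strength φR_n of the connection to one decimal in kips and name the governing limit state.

144.7 kips (net-section rupture governs)

Bolt shear: A_b = π(0.75)²/4 = 0.44179 in². φR_n = 0.75 × 54 × 0.44179 × 9 × 1 = 161.0 kips.
Bearing (0.5 in plate, F_u = 65 ksi): end bolts L_c = 1.5625 − 0.8125/2 = 1.15625, R_n = min(1.2×1.15625×0.5×65, 2.4×0.75×0.5×65) = 45.094 kips/bolt; interior L_c = 2.125 − 0.8125 = 1.3125, R_n = 51.188 kips/bolt. φR_n = 0.75 × (3×45.094 + 6×51.188) = 331.8 kips.
Tension rupture (net): A_n = (8.5625 − 3×0.875)×0.5 = 2.9688 in² (U = 1.0, A_e = A_n). φR_n = 0.75 × 65 × 2.9688 = 144.7 kips.
Governing: min(161.0, 331.8, 144.7) = 144.7 kips → net-section rupture.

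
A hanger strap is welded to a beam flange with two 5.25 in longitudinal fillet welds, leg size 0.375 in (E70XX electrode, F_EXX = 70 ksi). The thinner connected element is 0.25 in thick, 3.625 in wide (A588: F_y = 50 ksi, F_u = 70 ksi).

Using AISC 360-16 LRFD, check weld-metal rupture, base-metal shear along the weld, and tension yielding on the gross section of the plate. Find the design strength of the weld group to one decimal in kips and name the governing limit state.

Weld metal: throat = 0.707×0.375 = 0.26513 in, L = 2×5.25 = 10.5 in. φR_n = 0.75 × 0.6 × 70 × 0.26513 × 10.5 = 87.7 kips.
Base metal shear (0.25 in plate): yield φR_n = 1.0×0.6×50×0.25×10.5 = 78.8 kips; rupture φR_n = 0.75×0.6×70×0.25×10.5 = 82.7 kips; take 78.8 kips (yield).
Tension yield (gross): A_g = 3.625×0.25 = 0.90625 in². φR_n = 0.90 × 50 × 0.90625 = 40.8 kips.
Governing: min(87.7, 78.8, 40.8) = 40.8 kips → gross-section yield.

40.8 kips (gross-section yield governs)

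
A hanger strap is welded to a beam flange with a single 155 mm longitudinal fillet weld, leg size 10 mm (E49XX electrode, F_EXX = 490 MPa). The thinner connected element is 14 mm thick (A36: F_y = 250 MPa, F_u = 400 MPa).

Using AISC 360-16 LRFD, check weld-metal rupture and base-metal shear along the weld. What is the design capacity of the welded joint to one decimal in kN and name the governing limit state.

Weld metal: throat = 0.707×10 = 7.07 mm, L = 155 mm. φR_n = 0.75 × 0.6 × 490 × 7.07 × 155 = 241.6 kN.
Base metal shear (14 mm plate): yield φR_n = 1.0×0.6×250×14×155 = 325.5 kN; rupture φR_n = 0.75×0.6×400×14×155 = 390.6 kN; take 325.5 kN (yield).
Governing: min(241.6, 325.5) = 241.6 kN → weld metal.

241.6 kN (weld metal governs)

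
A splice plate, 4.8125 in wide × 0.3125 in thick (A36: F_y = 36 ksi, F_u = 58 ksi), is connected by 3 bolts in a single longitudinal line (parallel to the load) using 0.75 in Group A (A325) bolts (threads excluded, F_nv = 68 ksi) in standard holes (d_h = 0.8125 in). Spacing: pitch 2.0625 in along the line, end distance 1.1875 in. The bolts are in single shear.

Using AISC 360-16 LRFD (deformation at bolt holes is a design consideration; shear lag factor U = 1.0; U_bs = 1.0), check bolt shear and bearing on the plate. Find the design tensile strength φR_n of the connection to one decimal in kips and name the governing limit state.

53.5 kips (bearing governs)

Bolt shear: A_b = π(0.75)²/4 = 0.44179 in². φR_n = 0.75 × 68 × 0.44179 × 3 × 1 = 67.6 kips.
Bearing (0.3125 in plate, F_u = 58 ksi): end bolts L_c = 1.1875 − 0.8125/2 = 0.78125, R_n = min(1.2×0.78125×0.3125×58, 2.4×0.75×0.3125×58) = 16.992 kips/bolt; interior L_c = 2.0625 − 0.8125 = 1.25, R_n = 27.188 kips/bolt. φR_n = 0.75 × (1×16.992 + 2×27.188) = 53.5 kips.
Governing: min(67.6, 53.5) = 53.5 kips → bearing.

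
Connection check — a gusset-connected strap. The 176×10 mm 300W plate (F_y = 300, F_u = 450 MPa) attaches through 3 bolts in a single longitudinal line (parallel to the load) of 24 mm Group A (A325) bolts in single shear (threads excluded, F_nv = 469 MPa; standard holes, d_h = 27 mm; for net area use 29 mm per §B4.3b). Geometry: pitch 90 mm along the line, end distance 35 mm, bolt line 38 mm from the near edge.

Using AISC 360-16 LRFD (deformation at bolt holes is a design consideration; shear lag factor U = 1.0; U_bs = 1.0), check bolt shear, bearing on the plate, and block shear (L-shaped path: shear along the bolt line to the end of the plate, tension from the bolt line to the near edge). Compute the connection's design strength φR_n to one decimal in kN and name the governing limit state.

Bolt shear: A_b = π(24)²/4 = 452.39 mm². φR_n = 0.75 × 469 × 452.39 × 3 × 1 = 477.4 kN.
Bearing (10 mm plate, F_u = 450 MPa): end bolts L_c = 35 − 27/2 = 21.5, R_n = min(1.2×21.5×10×450, 2.4×24×10×450) = 116.1 kN/bolt; interior L_c = 90 − 27 = 63, R_n = 259.2 kN/bolt. φR_n = 0.75 × (1×116.1 + 2×259.2) = 475.9 kN.
Block shear: shear path 1×[35+2×90] = 1×215 mm, A_gv = 2150, A_nv = 1×(215 − 2.5×29)×10 = 1425 mm²; tension to near edge: (38 − 0.5×29)×10 = 235 mm². R_n = min(0.6×450×1425, 0.6×300×2150) + 1.0×450×235 = min(384.75, 387) + 105.75 = 490.5 kN. φR_n = 0.75 × 490.5 = 367.9 kN.
Governing: min(477.4, 475.9, 367.9) = 367.9 kN → block shear.

367.9 kN (block shear governs)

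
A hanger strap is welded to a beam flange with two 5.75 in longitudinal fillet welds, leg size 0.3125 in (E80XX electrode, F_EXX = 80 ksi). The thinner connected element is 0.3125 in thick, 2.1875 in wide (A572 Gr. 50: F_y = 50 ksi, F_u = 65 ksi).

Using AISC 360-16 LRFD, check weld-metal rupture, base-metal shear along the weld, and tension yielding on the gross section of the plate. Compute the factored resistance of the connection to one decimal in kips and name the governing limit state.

Weld metal: throat = 0.707×0.3125 = 0.22094 in, L = 2×5.75 = 11.5 in. φR_n = 0.75 × 0.6 × 80 × 0.22094 × 11.5 = 91.5 kips.
Base metal shear (0.3125 in plate): yield φR_n = 1.0×0.6×50×0.3125×11.5 = 107.8 kips; rupture φR_n = 0.75×0.6×65×0.3125×11.5 = 105.1 kips; take 105.1 kips (rupture).
Tension yield (gross): A_g = 2.1875×0.3125 = 0.68359 in². φR_n = 0.90 × 50 × 0.68359 = 30.8 kips.
Governing: min(91.5, 105.1, 30.8) = 30.8 kips → gross-section yield.

30.8 kips (gross-section yield governs)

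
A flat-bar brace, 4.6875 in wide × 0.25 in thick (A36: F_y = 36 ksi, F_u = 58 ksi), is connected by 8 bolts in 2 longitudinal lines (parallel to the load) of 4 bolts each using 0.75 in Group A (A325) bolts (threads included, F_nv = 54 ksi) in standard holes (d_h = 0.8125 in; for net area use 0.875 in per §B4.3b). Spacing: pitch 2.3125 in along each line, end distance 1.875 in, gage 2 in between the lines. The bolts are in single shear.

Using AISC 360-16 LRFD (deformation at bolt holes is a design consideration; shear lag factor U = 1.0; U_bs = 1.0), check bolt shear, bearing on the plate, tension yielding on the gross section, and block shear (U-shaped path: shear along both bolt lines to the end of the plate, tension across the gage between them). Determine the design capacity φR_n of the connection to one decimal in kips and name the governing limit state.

Bolt shear: A_b = π(0.75)²/4 = 0.44179 in². φR_n = 0.75 × 54 × 0.44179 × 8 × 1 = 143.1 kips.
Bearing (0.25 in plate, F_u = 58 ksi): end bolts L_c = 1.875 − 0.8125/2 = 1.46875, R_n = min(1.2×1.46875×0.25×58, 2.4×0.75×0.25×58) = 25.556 kips/bolt; interior L_c = 2.3125 − 0.8125 = 1.5, R_n = 26.1 kips/bolt. φR_n = 0.75 × (2×25.556 + 6×26.1) = 155.8 kips.
Tension yield (gross): A_g = 4.6875×0.25 = 1.1719 in². φR_n = 0.90 × 36 × 1.1719 = 38.0 kips.
Block shear: shear path 2×[1.875+3×2.3125] = 2×8.8125 in, A_gv = 4.4063, A_nv = 2×(8.8125 − 3.5×0.875)×0.25 = 2.875 in²; tension across gage: (2 − 1×0.875)×0.25 = 0.28125 in². R_n = min(0.6×58×2.875, 0.6×36×4.4063) + 1.0×58×0.28125 = min(100.05, 95.176) + 16.313 = 111.49 kips. φR_n = 0.75 × 111.49 = 83.6 kips.
Governing: min(143.1, 155.8, 38.0, 83.6) = 38.0 kips → gross-section yield.

38.0 kips (gross-section yield governs)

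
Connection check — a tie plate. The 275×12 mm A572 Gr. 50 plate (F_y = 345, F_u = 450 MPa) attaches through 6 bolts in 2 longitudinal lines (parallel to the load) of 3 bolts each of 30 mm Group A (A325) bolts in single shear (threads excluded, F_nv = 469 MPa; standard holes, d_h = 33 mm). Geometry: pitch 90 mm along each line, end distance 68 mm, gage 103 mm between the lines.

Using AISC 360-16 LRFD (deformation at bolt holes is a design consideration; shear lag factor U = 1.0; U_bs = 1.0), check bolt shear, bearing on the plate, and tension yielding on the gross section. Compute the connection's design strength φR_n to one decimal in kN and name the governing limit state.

Bolt shear: A_b = π(30)²/4 = 706.86 mm². φR_n = 0.75 × 469 × 706.86 × 6 × 1 = 1491.8 kN.
Bearing (12 mm plate, F_u = 450 MPa): end bolts L_c = 68 − 33/2 = 51.5, R_n = min(1.2×51.5×12×450, 2.4×30×12×450) = 333.72 kN/bolt; interior L_c = 90 − 33 = 57, R_n = 369.36 kN/bolt. φR_n = 0.75 × (2×333.72 + 4×369.36) = 1608.7 kN.
Tension yield (gross): A_g = 275×12 = 3300 mm². φR_n = 0.90 × 345 × 3300 = 1024.7 kN.
Governing: min(1491.8, 1608.7, 1024.7) = 1024.7 kN → gross-section yield.

1024.7 kN (gross-section yield governs)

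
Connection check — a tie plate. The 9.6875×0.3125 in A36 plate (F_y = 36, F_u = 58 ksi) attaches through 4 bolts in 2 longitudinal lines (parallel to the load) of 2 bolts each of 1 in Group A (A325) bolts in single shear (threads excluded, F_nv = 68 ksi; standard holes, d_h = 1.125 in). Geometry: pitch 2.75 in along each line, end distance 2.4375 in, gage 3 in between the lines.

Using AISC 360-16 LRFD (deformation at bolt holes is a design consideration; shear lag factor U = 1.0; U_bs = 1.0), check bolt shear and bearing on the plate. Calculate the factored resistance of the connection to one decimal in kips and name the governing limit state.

Bolt shear: A_b = π(1)²/4 = 0.7854 in². φR_n = 0.75 × 68 × 0.7854 × 4 × 1 = 160.2 kips.
Bearing (0.3125 in plate, F_u = 58 ksi): end bolts L_c = 2.4375 − 1.125/2 = 1.875, R_n = min(1.2×1.875×0.3125×58, 2.4×1×0.3125×58) = 40.781 kips/bolt; interior L_c = 2.75 − 1.125 = 1.625, R_n = 35.344 kips/bolt. φR_n = 0.75 × (2×40.781 + 2×35.344) = 114.2 kips.
Governing: min(160.2, 114.2) = 114.2 kips → bearing.

114.2 kips (bearing governs)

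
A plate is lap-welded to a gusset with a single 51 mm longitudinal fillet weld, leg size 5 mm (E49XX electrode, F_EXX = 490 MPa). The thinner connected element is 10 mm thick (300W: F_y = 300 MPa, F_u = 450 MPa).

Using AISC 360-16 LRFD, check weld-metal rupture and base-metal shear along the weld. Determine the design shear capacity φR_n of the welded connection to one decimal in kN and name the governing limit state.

39.8 kN (weld metal governs)

Weld metal: throat = 0.707×5 = 3.535 mm, L = 51 mm. φR_n = 0.75 × 0.6 × 490 × 3.535 × 51 = 39.8 kN.
Base metal shear (10 mm plate): yield φR_n = 1.0×0.6×300×10×51 = 91.8 kN; rupture φR_n = 0.75×0.6×450×10×51 = 103.3 kN; take 91.8 kN (yield).
Governing: min(39.8, 91.8) = 39.8 kN → weld metal.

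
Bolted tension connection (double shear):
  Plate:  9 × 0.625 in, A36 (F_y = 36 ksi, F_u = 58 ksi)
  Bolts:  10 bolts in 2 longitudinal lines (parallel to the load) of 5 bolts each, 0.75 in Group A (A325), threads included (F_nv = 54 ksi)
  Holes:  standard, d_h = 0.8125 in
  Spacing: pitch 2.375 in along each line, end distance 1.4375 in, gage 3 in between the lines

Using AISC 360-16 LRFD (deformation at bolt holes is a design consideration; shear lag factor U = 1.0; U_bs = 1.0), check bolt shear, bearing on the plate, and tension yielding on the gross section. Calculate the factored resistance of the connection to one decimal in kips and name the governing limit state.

182.3 kips (gross-section yield governs)

Bolt shear: A_b = π(0.75)²/4 = 0.44179 in². φR_n = 0.75 × 54 × 0.44179 × 10 × 2 = 357.8 kips.
Bearing (0.625 in plate, F_u = 58 ksi): end bolts L_c = 1.4375 − 0.8125/2 = 1.03125, R_n = min(1.2×1.03125×0.625×58, 2.4×0.75×0.625×58) = 44.859 kips/bolt; interior L_c = 2.375 − 0.8125 = 1.5625, R_n = 65.25 kips/bolt. φR_n = 0.75 × (2×44.859 + 8×65.25) = 458.8 kips.
Tension yield (gross): A_g = 9×0.625 = 5.625 in². φR_n = 0.90 × 36 × 5.625 = 182.3 kips.
Governing: min(357.8, 458.8, 182.3) = 182.3 kips → gross-section yield.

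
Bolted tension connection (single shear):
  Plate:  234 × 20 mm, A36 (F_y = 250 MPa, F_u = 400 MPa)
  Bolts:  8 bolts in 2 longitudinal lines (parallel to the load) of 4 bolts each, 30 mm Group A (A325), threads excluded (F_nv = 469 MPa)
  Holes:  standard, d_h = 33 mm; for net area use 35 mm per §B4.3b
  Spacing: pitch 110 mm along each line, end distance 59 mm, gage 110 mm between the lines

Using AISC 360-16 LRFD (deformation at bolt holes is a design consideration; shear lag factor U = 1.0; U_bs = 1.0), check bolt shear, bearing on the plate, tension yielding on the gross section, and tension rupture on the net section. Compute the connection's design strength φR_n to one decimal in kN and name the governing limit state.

984.0 kN (net-section rupture governs)

Bolt shear: A_b = π(30)²/4 = 706.86 mm². φR_n = 0.75 × 469 × 706.86 × 8 × 1 = 1989.1 kN.
Bearing (20 mm plate, F_u = 400 MPa): end bolts L_c = 59 − 33/2 = 42.5, R_n = min(1.2×42.5×20×400, 2.4×30×20×400) = 408 kN/bolt; interior L_c = 110 − 33 = 77, R_n = 576 kN/bolt. φR_n = 0.75 × (2×408 + 6×576) = 3204.0 kN.
Tension yield (gross): A_g = 234×20 = 4680 mm². φR_n = 0.90 × 250 × 4680 = 1053.0 kN.
Tension rupture (net): A_n = (234 − 2×35)×20 = 3280 mm² (U = 1.0, A_e = A_n). φR_n = 0.75 × 400 × 3280 = 984.0 kN.
Governing: min(1989.1, 3204.0, 1053.0, 984.0) = 984.0 kN → net-section rupture.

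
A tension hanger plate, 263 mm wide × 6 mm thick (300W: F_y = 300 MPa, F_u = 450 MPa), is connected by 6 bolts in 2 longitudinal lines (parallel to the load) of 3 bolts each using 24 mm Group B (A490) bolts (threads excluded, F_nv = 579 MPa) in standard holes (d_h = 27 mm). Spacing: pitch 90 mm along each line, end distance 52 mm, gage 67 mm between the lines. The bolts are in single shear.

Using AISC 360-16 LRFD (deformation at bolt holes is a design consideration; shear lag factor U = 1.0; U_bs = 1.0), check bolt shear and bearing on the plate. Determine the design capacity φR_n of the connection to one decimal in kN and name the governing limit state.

653.7 kN (bearing governs)

Bolt shear: A_b = π(24)²/4 = 452.39 mm². φR_n = 0.75 × 579 × 452.39 × 6 × 1 = 1178.7 kN.
Bearing (6 mm plate, F_u = 450 MPa): end bolts L_c = 52 − 27/2 = 38.5, R_n = min(1.2×38.5×6×450, 2.4×24×6×450) = 124.74 kN/bolt; interior L_c = 90 − 27 = 63, R_n = 155.52 kN/bolt. φR_n = 0.75 × (2×124.74 + 4×155.52) = 653.7 kN.
Governing: min(1178.7, 653.7) = 653.7 kN → bearing.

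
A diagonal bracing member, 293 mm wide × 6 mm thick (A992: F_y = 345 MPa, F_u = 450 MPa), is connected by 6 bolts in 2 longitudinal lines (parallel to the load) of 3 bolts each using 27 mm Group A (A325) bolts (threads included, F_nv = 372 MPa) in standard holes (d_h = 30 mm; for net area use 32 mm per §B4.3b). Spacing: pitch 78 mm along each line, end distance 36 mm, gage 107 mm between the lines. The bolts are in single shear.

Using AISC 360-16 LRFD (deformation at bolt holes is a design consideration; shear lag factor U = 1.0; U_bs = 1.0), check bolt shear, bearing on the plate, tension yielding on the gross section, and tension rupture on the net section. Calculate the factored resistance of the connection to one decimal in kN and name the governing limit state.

Bolt shear: A_b = π(27)²/4 = 572.56 mm². φR_n = 0.75 × 372 × 572.56 × 6 × 1 = 958.5 kN.
Bearing (6 mm plate, F_u = 450 MPa): end bolts L_c = 36 − 30/2 = 21, R_n = min(1.2×21×6×450, 2.4×27×6×450) = 68.04 kN/bolt; interior L_c = 78 − 30 = 48, R_n = 155.52 kN/bolt. φR_n = 0.75 × (2×68.04 + 4×155.52) = 568.6 kN.
Tension yield (gross): A_g = 293×6 = 1758 mm². φR_n = 0.90 × 345 × 1758 = 545.9 kN.
Tension rupture (net): A_n = (293 − 2×32)×6 = 1374 mm² (U = 1.0, A_e = A_n). φR_n = 0.75 × 450 × 1374 = 463.7 kN.
Governing: min(958.5, 568.6, 545.9, 463.7) = 463.7 kN → net-section rupture.

463.7 kN (net-section rupture governs)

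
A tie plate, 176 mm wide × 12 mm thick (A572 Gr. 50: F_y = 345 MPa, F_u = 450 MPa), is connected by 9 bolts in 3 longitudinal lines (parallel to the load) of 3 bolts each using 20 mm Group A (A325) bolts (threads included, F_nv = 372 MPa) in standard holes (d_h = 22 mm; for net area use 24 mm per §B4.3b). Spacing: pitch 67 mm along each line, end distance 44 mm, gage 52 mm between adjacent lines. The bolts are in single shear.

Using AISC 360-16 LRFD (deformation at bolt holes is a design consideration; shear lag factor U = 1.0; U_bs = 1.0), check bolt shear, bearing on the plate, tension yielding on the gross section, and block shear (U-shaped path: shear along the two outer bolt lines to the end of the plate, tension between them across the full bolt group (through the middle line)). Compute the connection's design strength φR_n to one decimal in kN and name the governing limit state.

655.8 kN (gross-section yield governs)

Bolt shear: A_b = π(20)²/4 = 314.16 mm². φR_n = 0.75 × 372 × 314.16 × 9 × 1 = 788.9 kN.
Bearing (12 mm plate, F_u = 450 MPa): end bolts L_c = 44 − 22/2 = 33, R_n = min(1.2×33×12×450, 2.4×20×12×450) = 213.84 kN/bolt; interior L_c = 67 − 22 = 45, R_n = 259.2 kN/bolt. φR_n = 0.75 × (3×213.84 + 6×259.2) = 1647.5 kN.
Tension yield (gross): A_g = 176×12 = 2112 mm². φR_n = 0.90 × 345 × 2112 = 655.8 kN.
Block shear: shear path 2×[44+2×67] = 2×178 mm, A_gv = 4272, A_nv = 2×(178 − 2.5×24)×12 = 2832 mm²; tension across gage: (104 − 2×24)×12 = 672 mm². R_n = min(0.6×450×2832, 0.6×345×4272) + 1.0×450×672 = min(764.64, 884.3) + 302.4 = 1067 kN. φR_n = 0.75 × 1067 = 800.3 kN.
Governing: min(788.9, 1647.5, 655.8, 800.3) = 655.8 kN → gross-section yield.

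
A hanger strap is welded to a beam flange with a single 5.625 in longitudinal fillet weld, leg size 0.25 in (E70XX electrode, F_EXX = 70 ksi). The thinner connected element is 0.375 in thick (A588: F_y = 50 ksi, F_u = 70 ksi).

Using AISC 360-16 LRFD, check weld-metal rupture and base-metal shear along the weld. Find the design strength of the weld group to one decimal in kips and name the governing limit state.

31.3 kips (weld metal governs)

Weld metal: throat = 0.707×0.25 = 0.17675 in, L = 5.625 in. φR_n = 0.75 × 0.6 × 70 × 0.17675 × 5.625 = 31.3 kips.
Base metal shear (0.375 in plate): yield φR_n = 1.0×0.6×50×0.375×5.625 = 63.3 kips; rupture φR_n = 0.75×0.6×70×0.375×5.625 = 66.4 kips; take 63.3 kips (yield).
Governing: min(31.3, 63.3) = 31.3 kips → weld metal.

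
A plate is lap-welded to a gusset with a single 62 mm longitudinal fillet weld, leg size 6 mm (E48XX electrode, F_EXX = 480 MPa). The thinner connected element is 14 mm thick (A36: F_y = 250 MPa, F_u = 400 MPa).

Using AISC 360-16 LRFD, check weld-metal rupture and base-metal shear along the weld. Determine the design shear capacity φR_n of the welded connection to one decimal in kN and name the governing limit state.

Weld metal: throat = 0.707×6 = 4.242 mm, L = 62 mm. φR_n = 0.75 × 0.6 × 480 × 4.242 × 62 = 56.8 kN.
Base metal shear (14 mm plate): yield φR_n = 1.0×0.6×250×14×62 = 130.2 kN; rupture φR_n = 0.75×0.6×400×14×62 = 156.2 kN; take 130.2 kN (yield).
Governing: min(56.8, 130.2) = 56.8 kN → weld metal.

56.8 kN (weld metal governs)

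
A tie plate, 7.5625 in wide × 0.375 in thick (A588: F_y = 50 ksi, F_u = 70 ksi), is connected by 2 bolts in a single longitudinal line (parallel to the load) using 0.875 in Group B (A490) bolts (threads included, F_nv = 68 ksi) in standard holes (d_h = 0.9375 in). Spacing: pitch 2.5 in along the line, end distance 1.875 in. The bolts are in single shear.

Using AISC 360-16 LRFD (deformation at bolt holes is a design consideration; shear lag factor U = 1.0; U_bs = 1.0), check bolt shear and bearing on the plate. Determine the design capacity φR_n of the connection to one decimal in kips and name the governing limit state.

Bolt shear: A_b = π(0.875)²/4 = 0.60132 in². φR_n = 0.75 × 68 × 0.60132 × 2 × 1 = 61.3 kips.
Bearing (0.375 in plate, F_u = 70 ksi): end bolts L_c = 1.875 − 0.9375/2 = 1.40625, R_n = min(1.2×1.40625×0.375×70, 2.4×0.875×0.375×70) = 44.297 kips/bolt; interior L_c = 2.5 − 0.9375 = 1.5625, R_n = 49.219 kips/bolt. φR_n = 0.75 × (1×44.297 + 1×49.219) = 70.1 kips.
Governing: min(61.3, 70.1) = 61.3 kips → bolt shear.

61.3 kips (bolt shear governs)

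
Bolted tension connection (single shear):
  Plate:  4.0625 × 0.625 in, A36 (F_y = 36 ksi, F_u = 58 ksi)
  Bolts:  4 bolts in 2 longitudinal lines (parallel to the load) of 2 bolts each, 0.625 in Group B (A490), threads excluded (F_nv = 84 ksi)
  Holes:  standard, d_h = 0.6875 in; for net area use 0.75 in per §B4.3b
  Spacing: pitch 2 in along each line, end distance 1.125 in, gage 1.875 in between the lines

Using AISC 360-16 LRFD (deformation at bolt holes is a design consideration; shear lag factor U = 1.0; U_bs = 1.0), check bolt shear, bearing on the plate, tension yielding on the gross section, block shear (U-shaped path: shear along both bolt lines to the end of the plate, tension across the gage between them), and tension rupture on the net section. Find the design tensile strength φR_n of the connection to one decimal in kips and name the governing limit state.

69.7 kips (net-section rupture governs)

Bolt shear: A_b = π(0.625)²/4 = 0.3068 in². φR_n = 0.75 × 84 × 0.3068 × 4 × 1 = 77.3 kips.
Bearing (0.625 in plate, F_u = 58 ksi): end bolts L_c = 1.125 − 0.6875/2 = 0.78125, R_n = min(1.2×0.78125×0.625×58, 2.4×0.625×0.625×58) = 33.984 kips/bolt; interior L_c = 2 − 0.6875 = 1.3125, R_n = 54.375 kips/bolt. φR_n = 0.75 × (2×33.984 + 2×54.375) = 132.5 kips.
Tension yield (gross): A_g = 4.0625×0.625 = 2.5391 in². φR_n = 0.90 × 36 × 2.5391 = 82.3 kips.
Block shear: shear path 2×[1.125+1×2] = 2×3.125 in, A_gv = 3.9063, A_nv = 2×(3.125 − 1.5×0.75)×0.625 = 2.5 in²; tension across gage: (1.875 − 1×0.75)×0.625 = 0.70313 in². R_n = min(0.6×58×2.5, 0.6×36×3.9063) + 1.0×58×0.70313 = min(87, 84.376) + 40.782 = 125.16 kips. φR_n = 0.75 × 125.16 = 93.9 kips.
Tension rupture (net): A_n = (4.0625 − 2×0.75)×0.625 = 1.6016 in² (U = 1.0, A_e = A_n). φR_n = 0.75 × 58 × 1.6016 = 69.7 kips.
Governing: min(77.3, 132.5, 82.3, 93.9, 69.7) = 69.7 kips → net-section rupture.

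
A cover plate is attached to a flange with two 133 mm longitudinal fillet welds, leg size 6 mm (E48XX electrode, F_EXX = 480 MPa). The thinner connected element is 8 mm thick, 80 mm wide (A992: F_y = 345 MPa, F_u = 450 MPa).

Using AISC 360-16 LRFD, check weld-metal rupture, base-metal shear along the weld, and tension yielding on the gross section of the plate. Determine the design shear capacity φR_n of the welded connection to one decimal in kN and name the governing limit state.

198.7 kN (gross-section yield governs)

Weld metal: throat = 0.707×6 = 4.242 mm, L = 2×133 = 266 mm. φR_n = 0.75 × 0.6 × 480 × 4.242 × 266 = 243.7 kN.
Base metal shear (8 mm plate): yield φR_n = 1.0×0.6×345×8×266 = 440.5 kN; rupture φR_n = 0.75×0.6×450×8×266 = 430.9 kN; take 430.9 kN (rupture).
Tension yield (gross): A_g = 80×8 = 640 mm². φR_n = 0.90 × 345 × 640 = 198.7 kN.
Governing: min(243.7, 430.9, 198.7) = 198.7 kN → gross-section yield.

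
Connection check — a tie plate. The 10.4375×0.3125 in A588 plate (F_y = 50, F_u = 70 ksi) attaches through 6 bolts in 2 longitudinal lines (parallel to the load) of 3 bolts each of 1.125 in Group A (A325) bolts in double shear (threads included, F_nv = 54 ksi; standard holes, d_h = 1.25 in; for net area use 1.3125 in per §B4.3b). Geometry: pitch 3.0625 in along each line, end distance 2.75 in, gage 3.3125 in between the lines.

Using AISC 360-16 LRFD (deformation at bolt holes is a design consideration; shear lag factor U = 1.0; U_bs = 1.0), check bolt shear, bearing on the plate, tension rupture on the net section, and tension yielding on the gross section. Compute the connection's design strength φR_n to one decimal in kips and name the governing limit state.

Bolt shear: A_b = π(1.125)²/4 = 0.99402 in². φR_n = 0.75 × 54 × 0.99402 × 6 × 2 = 483.1 kips.
Bearing (0.3125 in plate, F_u = 70 ksi): end bolts L_c = 2.75 − 1.25/2 = 2.125, R_n = min(1.2×2.125×0.3125×70, 2.4×1.125×0.3125×70) = 55.781 kips/bolt; interior L_c = 3.0625 − 1.25 = 1.8125, R_n = 47.578 kips/bolt. φR_n = 0.75 × (2×55.781 + 4×47.578) = 226.4 kips.
Tension rupture (net): A_n = (10.4375 − 2×1.3125)×0.3125 = 2.4414 in² (U = 1.0, A_e = A_n). φR_n = 0.75 × 70 × 2.4414 = 128.2 kips.
Tension yield (gross): A_g = 10.4375×0.3125 = 3.2617 in². φR_n = 0.90 × 50 × 3.2617 = 146.8 kips.
Governing: min(483.1, 226.4, 128.2, 146.8) = 128.2 kips → net-section rupture.

128.2 kips (net-section rupture governs)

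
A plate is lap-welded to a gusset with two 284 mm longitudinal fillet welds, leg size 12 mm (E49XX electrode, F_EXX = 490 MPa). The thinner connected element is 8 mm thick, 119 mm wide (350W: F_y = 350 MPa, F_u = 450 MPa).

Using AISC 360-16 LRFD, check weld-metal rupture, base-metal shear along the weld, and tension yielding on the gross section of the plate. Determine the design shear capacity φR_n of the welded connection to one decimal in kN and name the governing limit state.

299.9 kN (gross-section yield governs)

Weld metal: throat = 0.707×12 = 8.484 mm, L = 2×284 = 568 mm. φR_n = 0.75 × 0.6 × 490 × 8.484 × 568 = 1062.6 kN.
Base metal shear (8 mm plate): yield φR_n = 1.0×0.6×350×8×568 = 954.2 kN; rupture φR_n = 0.75×0.6×450×8×568 = 920.2 kN; take 920.2 kN (rupture).
Tension yield (gross): A_g = 119×8 = 952 mm². φR_n = 0.90 × 350 × 952 = 299.9 kN.
Governing: min(1062.6, 920.2, 299.9) = 299.9 kN → gross-section yield.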